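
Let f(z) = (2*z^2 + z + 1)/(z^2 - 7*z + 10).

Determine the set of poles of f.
The singularities of f are the zeros of the denominator. Factoring,
  z^2 - 7*z + 10 = (z - 2)*(z - 5)
so the candidates are z = 2, z = 5.

Check the numerator P(z) = 2*z^2 + z + 1 at each one:
  P(2) = 11 ≠ 0, so z = 2 is a (simple) pole.
  P(5) = 56 ≠ 0, so z = 5 is a (simple) pole.

Poles of f: {2, 5}

Final answer: {2, 5}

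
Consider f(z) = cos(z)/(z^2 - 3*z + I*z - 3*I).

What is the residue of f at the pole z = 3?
Write f(z) = P(z)/Q(z) with P(z) = cos(z) and Q(z) = z^2 - 3*z + I*z - 3*I.
The denominator factors as Q(z) = (z - 3)*(z + I), so z = 3 is a simple zero of Q and P is analytic there; z = 3 is therefore a simple pole and
  Res(f, z₀) = P(z₀)/Q'(z₀).

Q'(z) = 2*z - 3 + I, so Q'(3) = 3 + I.
P(3) = cos(3).

Res(f, 3) = (cos(3))/(3 + I) = (3/10 - I/10)*cos(3)

Final answer: (3/10 - I/10)*cos(3)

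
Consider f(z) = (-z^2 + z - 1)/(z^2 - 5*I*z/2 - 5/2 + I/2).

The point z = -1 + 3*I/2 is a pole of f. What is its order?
1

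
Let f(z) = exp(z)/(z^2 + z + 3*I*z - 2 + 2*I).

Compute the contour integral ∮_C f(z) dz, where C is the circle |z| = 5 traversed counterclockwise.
By the residue theorem, ∮_C f(z) dz = 2πi · (sum of the residues of f at the poles inside |z| = 5).

The denominator factors as (z + 1 + I)*(z + 2*I), so the singularities of f are simple poles at z = -1 - I, z = -2*I.
  |-1 - I|² = 2 < 25 = 5², so this pole is inside the contour.
  |-2*I|² = 4 < 25 = 5², so this pole is inside the contour.

With P(z) = exp(z) and Q(z) = z^2 + z + 3*I*z - 2 + 2*I, each pole is simple, so Res(f, z₀) = P(z₀)/Q'(z₀) with Q'(z) = 2*z + 1 + 3*I.
  Res(f, -1 - I) = P(-1 - I)/Q'(-1 - I) = (exp(-1 - I))/(-1 + I) = (-1/2 - I/2)*exp(-1 - I)
  Res(f, -2*I) = P(-2*I)/Q'(-2*I) = (exp(-2*I))/(1 - I) = (1/2 + I/2)*exp(-2*I)

Sum of residues inside C: (1/2 + I/2)*exp(-2*I) + (-1/2 - I/2)*exp(-1 - I)
∮_C f(z) dz = 2πi · ((1/2 + I/2)*exp(-2*I) + (-1/2 - I/2)*exp(-1 - I)) = pi*(1 - I)*exp(-1 - I) + pi*(-1 + I)*exp(-2*I)

Final answer: pi*(1 - I)*exp(-1 - I) + pi*(-1 + I)*exp(-2*I)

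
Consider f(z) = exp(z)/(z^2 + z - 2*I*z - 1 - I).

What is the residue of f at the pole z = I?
Write f(z) = P(z)/Q(z) with P(z) = exp(z) and Q(z) = z^2 + z - 2*I*z - 1 - I.
The denominator factors as Q(z) = (z - I)*(z + 1 - I), so z = I is a simple zero of Q and P is analytic there; z = I is therefore a simple pole and
  Res(f, z₀) = P(z₀)/Q'(z₀).

Q'(z) = 2*z + 1 - 2*I, so Q'(I) = 1.
P(I) = exp(I).

Res(f, I) = (exp(I))/(1) = exp(I)

Final answer: exp(I)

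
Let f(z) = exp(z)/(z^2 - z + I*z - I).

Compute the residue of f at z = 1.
exp(1)*(1/2 - I/2)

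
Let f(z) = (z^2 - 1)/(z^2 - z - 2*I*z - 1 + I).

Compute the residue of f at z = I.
Write f(z) = P(z)/Q(z) with P(z) = z^2 - 1 and Q(z) = z^2 - z - 2*I*z - 1 + I.
The denominator factors as Q(z) = (z - I)*(z - 1 - I), so z = I is a simple zero of Q and P is analytic there; z = I is therefore a simple pole and
  Res(f, z₀) = P(z₀)/Q'(z₀).

Q'(z) = 2*z - 1 - 2*I, so Q'(I) = -1.
P(I) = -2.

Res(f, I) = (-2)/(-1) = 2

Final answer: 2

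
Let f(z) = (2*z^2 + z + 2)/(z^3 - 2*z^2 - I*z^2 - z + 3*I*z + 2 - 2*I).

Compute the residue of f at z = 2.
Write f(z) = P(z)/Q(z) with P(z) = 2*z^2 + z + 2 and Q(z) = z^3 - 2*z^2 - I*z^2 - z + 3*I*z + 2 - 2*I.
The denominator factors as Q(z) = (z - 1)*(z - 2)*(z + 1 - I), so z = 2 is a simple zero of Q and P is analytic there; z = 2 is therefore a simple pole and
  Res(f, z₀) = P(z₀)/Q'(z₀).

Q'(z) = 3*z^2 - 4*z - 2*I*z - 1 + 3*I, so Q'(2) = 3 - I.
P(2) = 12.

Res(f, 2) = (12)/(3 - I) = 18/5 + 6*I/5

Final answer: 18/5 + 6*I/5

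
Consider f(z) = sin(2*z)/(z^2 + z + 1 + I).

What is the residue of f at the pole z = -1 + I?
(1/5 + 2*I/5)*sin(2 - 2*I)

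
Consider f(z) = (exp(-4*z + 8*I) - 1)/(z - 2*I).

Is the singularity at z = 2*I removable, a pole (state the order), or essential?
Let u = z - 2*I. The exponent is -4*z + 8*I = -4u, so
  f = (e^(-4u) - 1)/u = ((-4u) + (-4u)^2/2 + (-4u)^3/6 + ...)/u = -4 + (8)*u + (-32/3)*u^2 + ...
The Laurent expansion about u = 0 has no negative powers; equivalently lim_{z→2*I} f(z) = -4 exists and is finite.
So the singularity is removable.

Final answer: removable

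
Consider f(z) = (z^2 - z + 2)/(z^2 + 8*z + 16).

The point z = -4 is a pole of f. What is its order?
Factor the denominator:
  z^2 + 8*z + 16 = (z + 4)^2

The numerator P(z) = z^2 - z + 2 has P(-4) = 22 ≠ 0, so no factor of (z + 4) cancels.
Near z = -4 we can therefore write f(z) = g(z)/(z + 4)^2 with g analytic at -4 and g(-4) ≠ 0 (g is just the numerator).

Hence z = -4 is a pole of order 2.

Final answer: 2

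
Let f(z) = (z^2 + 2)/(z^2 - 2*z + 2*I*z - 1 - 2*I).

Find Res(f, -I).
Write f(z) = P(z)/Q(z) with P(z) = z^2 + 2 and Q(z) = z^2 - 2*z + 2*I*z - 1 - 2*I.
The denominator factors as Q(z) = (z + I)*(z - 2 + I), so z = -I is a simple zero of Q and P is analytic there; z = -I is therefore a simple pole and
  Res(f, z₀) = P(z₀)/Q'(z₀).

Q'(z) = 2*z - 2 + 2*I, so Q'(-I) = -2.
P(-I) = 1.

Res(f, -I) = (1)/(-2) = -1/2

Final answer: -1/2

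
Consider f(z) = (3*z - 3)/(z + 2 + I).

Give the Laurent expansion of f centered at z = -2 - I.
(-9 - 3*I)/(z + 2 + I) + 3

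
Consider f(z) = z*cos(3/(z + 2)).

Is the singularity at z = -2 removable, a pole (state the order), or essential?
essential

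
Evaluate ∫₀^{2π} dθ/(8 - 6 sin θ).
sqrt(7)*pi/7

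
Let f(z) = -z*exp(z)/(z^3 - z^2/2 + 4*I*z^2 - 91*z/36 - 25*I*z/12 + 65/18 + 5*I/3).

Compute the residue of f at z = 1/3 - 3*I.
(-3504/23585 - 11268*I/23585)*exp(1/3 - 3*I)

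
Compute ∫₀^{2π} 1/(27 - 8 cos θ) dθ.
Call the integral J. The integrand is 2π-periodic and we integrate over a full period, so shifting θ does not change the value (θ → θ + π flips the sign of the trig term). Hence
  J = ∫₀^{2π} dθ/(27 + 8 cos θ).
Put z = e^{iθ}: then cos θ = (z + 1/z)/2, dθ = dz/(iz), and z runs once counterclockwise around |z| = 1:
  J = ∮_{|z|=1} 1/(27 + 8*(z + 1/z)/2) · dz/(iz) = (2/i) ∮_{|z|=1} dz/(8*z^2 + 54*z + 8).
The roots of 8*z^2 + 54*z + 8 are z = (-27 ± sqrt(27^2 - 8^2))/8, with sqrt(665) = sqrt(665); their product is 1, so only z₊ = -27/8 + sqrt(665)/8 lies inside the unit circle (z₋ = -27/8 - sqrt(665)/8 lies outside).
z₊ is a simple zero of q(z) = 8*z^2 + 54*z + 8, so Res(1/q, z₊) = 1/q'(z₊) with q'(z) = 16*z + 54; and q'(z₊) = 8*(z₊ - z₋) = 2*sqrt(665).
Therefore J = (2/i) · 2πi · 1/(2*sqrt(665)) = 2*pi/(sqrt(665)) = 2*sqrt(665)*pi/665

Final answer: 2*sqrt(665)*pi/665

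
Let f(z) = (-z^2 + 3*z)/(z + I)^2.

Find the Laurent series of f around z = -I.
(1 - 3*I)/(z + I)^2 + (3 + 2*I)/(z + I) - 1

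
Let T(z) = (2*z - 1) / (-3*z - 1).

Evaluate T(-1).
-3/2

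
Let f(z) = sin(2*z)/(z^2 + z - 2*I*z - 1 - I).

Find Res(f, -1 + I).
Write f(z) = P(z)/Q(z) with P(z) = sin(2*z) and Q(z) = z^2 + z - 2*I*z - 1 - I.
The denominator factors as Q(z) = (z + 1 - I)*(z - I), so z = -1 + I is a simple zero of Q and P is analytic there; z = -1 + I is therefore a simple pole and
  Res(f, z₀) = P(z₀)/Q'(z₀).

Q'(z) = 2*z + 1 - 2*I, so Q'(-1 + I) = -1.
P(-1 + I) = -sin(2 - 2*I).

Res(f, -1 + I) = (-sin(2 - 2*I))/(-1) = sin(2 - 2*I)

Final answer: sin(2 - 2*I)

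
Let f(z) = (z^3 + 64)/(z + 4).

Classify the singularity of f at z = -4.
The numerator vanishes at z = -4 ((-4)^3 = -64), so it is divisible by z + 4:
  z^3 + 64 = (z + 4)*(z^2 - 4*z + 16)
Hence for z ≠ -4, f(z) = z^2 - 4*z + 16, a polynomial, and lim_{z→-4} f(z) = 48 is finite.
So the singularity is removable.

Final answer: removable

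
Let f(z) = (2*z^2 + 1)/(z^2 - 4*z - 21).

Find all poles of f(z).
The singularities of f are the zeros of the denominator. Factoring,
  z^2 - 4*z - 21 = (z - 7)*(z + 3)
so the candidates are z = 7, z = -3.

Check the numerator P(z) = 2*z^2 + 1 at each one:
  P(7) = 99 ≠ 0, so z = 7 is a (simple) pole.
  P(-3) = 19 ≠ 0, so z = -3 is a (simple) pole.

Poles of f: {-3, 7}

Final answer: {-3, 7}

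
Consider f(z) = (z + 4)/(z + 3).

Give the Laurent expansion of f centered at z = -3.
Put w = z - (-3), i.e. z = w - 3. The denominator is w, so it suffices to rewrite the numerator in powers of w.

P(z) = z + 4
P(w - 3) = 1 + w

Dividing each term by w:
  f = 1/w + 1

Substituting back w = z + 3:
  f(z) = 1/(z + 3) + 1

The series is finite because the numerator is a polynomial; the negative powers form the principal part, and the coefficient of 1/(z + 3) gives Res(f, -3) = 1.

Final answer: 1/(z + 3) + 1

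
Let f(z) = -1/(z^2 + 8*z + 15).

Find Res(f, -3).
Write f(z) = P(z)/Q(z) with P(z) = -1 and Q(z) = z^2 + 8*z + 15.
The denominator factors as Q(z) = (z + 5)*(z + 3), so z = -3 is a simple zero of Q and P is analytic there; z = -3 is therefore a simple pole and
  Res(f, z₀) = P(z₀)/Q'(z₀).

Q'(z) = 2*z + 8, so Q'(-3) = 2.
P(-3) = -1.

Res(f, -3) = (-1)/(2) = -1/2

Final answer: -1/2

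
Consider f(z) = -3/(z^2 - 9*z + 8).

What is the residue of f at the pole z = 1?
3/7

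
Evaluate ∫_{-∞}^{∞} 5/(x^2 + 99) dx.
Let f(z) = 5/(z^2 + 99). The denominator has no real zeros and deg Q - deg P = 2 ≥ 2, so the integral of f over the upper semicircle |z| = R tends to 0 as R → ∞. Closing the contour in the upper half-plane,
  ∫_{-∞}^{∞} f(x) dx = 2πi · Σ Res(f, z_k)  over the poles with Im z_k > 0.

Zeros of the denominator: z^2 + 99 = 0 gives z = ±3*sqrt(11)*I.
Upper half-plane: z = 3*sqrt(11)*I (simple).

Each pole is a simple zero of Q(z) = z^2 + 99, so Res(f, z₀) = P(z₀)/Q'(z₀) with P(z) = 5, Q'(z) = 2*z:
  Res(f, 3*sqrt(11)*I) = (5)/(6*sqrt(11)*I) = -5*sqrt(11)*I/66

∫_{-∞}^{∞} f(x) dx = 2πi · (-5*sqrt(11)*I/66) = 5*sqrt(11)*pi/33

Final answer: 5*sqrt(11)*pi/33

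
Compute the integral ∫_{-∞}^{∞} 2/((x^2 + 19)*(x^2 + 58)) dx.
Let f(z) = 2/((z^2 + 19)*(z^2 + 58)). The denominator has no real zeros and deg Q - deg P = 4 ≥ 2, so the integral of f over the upper semicircle |z| = R tends to 0 as R → ∞. Closing the contour in the upper half-plane,
  ∫_{-∞}^{∞} f(x) dx = 2πi · Σ Res(f, z_k)  over the poles with Im z_k > 0.

Zeros of the denominator: z^2 + 19 = 0 gives z = ±sqrt(19)*I; z^2 + 58 = 0 gives z = ±sqrt(58)*I.
Upper half-plane: z = sqrt(19)*I, z = sqrt(58)*I (simple).

Each pole is a simple zero of Q(z) = z^4 + 77*z^2 + 1102, so Res(f, z₀) = P(z₀)/Q'(z₀) with P(z) = 2, Q'(z) = 4*z^3 + 154*z:
  Res(f, sqrt(19)*I) = (2)/(78*sqrt(19)*I) = -sqrt(19)*I/741
  Res(f, sqrt(58)*I) = (2)/(-78*sqrt(58)*I) = sqrt(58)*I/2262

Sum of residues: I*(-sqrt(19)/741 + sqrt(58)/2262)
∫_{-∞}^{∞} f(x) dx = 2πi · (I*(-sqrt(19)/741 + sqrt(58)/2262)) = pi*(-19*sqrt(58) + 58*sqrt(19))/21489

Final answer: pi*(-19*sqrt(58) + 58*sqrt(19))/21489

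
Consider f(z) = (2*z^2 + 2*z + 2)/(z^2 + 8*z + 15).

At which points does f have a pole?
The singularities of f are the zeros of the denominator. Factoring,
  z^2 + 8*z + 15 = (z + 5)*(z + 3)
so the candidates are z = -5, z = -3.

Check the numerator P(z) = 2*z^2 + 2*z + 2 at each one:
  P(-5) = 42 ≠ 0, so z = -5 is a (simple) pole.
  P(-3) = 14 ≠ 0, so z = -3 is a (simple) pole.

Poles of f: {-5, -3}

Final answer: {-5, -3}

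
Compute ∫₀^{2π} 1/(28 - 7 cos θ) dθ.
Call the integral J. The integrand is 2π-periodic and we integrate over a full period, so shifting θ does not change the value (θ → θ + π flips the sign of the trig term). Hence
  J = ∫₀^{2π} dθ/(28 + 7 cos θ).
Put z = e^{iθ}: then cos θ = (z + 1/z)/2, dθ = dz/(iz), and z runs once counterclockwise around |z| = 1:
  J = ∮_{|z|=1} 1/(28 + 7*(z + 1/z)/2) · dz/(iz) = (2/i) ∮_{|z|=1} dz/(7*z^2 + 56*z + 7).
The roots of 7*z^2 + 56*z + 7 are z = (-28 ± sqrt(28^2 - 7^2))/7, with sqrt(735) = 7*sqrt(15); their product is 1, so only z₊ = -4 + sqrt(15) lies inside the unit circle (z₋ = -4 - sqrt(15) lies outside).
z₊ is a simple zero of q(z) = 7*z^2 + 56*z + 7, so Res(1/q, z₊) = 1/q'(z₊) with q'(z) = 14*z + 56; and q'(z₊) = 7*(z₊ - z₋) = 14*sqrt(15).
Therefore J = (2/i) · 2πi · 1/(14*sqrt(15)) = 2*pi/(7*sqrt(15)) = 2*sqrt(15)*pi/105

Final answer: 2*sqrt(15)*pi/105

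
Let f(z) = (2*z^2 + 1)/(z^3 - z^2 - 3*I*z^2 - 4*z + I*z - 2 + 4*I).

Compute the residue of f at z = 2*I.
Write f(z) = P(z)/Q(z) with P(z) = 2*z^2 + 1 and Q(z) = z^3 - z^2 - 3*I*z^2 - 4*z + I*z - 2 + 4*I.
The denominator factors as Q(z) = (z - 2*I)*(z - 2 - I)*(z + 1), so z = 2*I is a simple zero of Q and P is analytic there; z = 2*I is therefore a simple pole and
  Res(f, z₀) = P(z₀)/Q'(z₀).

Q'(z) = 3*z^2 - 2*z - 6*I*z - 4 + I, so Q'(2*I) = -4 - 3*I.
P(2*I) = -7.

Res(f, 2*I) = (-7)/(-4 - 3*I) = 28/25 - 21*I/25

Final answer: 28/25 - 21*I/25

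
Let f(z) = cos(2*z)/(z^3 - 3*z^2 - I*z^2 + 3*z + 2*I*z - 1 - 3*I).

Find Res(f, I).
(1/10 + I/5)*cosh(2)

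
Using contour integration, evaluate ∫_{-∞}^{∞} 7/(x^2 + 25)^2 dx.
Let f(z) = 7/(z^2 + 25)^2. The denominator has no real zeros and deg Q - deg P = 4 ≥ 2, so the integral of f over the upper semicircle |z| = R tends to 0 as R → ∞. Closing the contour in the upper half-plane,
  ∫_{-∞}^{∞} f(x) dx = 2πi · Σ Res(f, z_k)  over the poles with Im z_k > 0.

Zeros of the denominator: z^2 + 25 = 0 gives z = ±5*I.
Upper half-plane: z = 5*I (a pole of order 2).

Write f(z) = g(z)/(z - 5*I)^2 with g(z) = 7/(z + 5*I)^2. For a double pole, Res(f, z₀) = g'(z₀):
  g'(z) = -14/(z + 5*I)^3
  Res(f, 5*I) = g'(5*I) = -7*I/500

∫_{-∞}^{∞} f(x) dx = 2πi · (-7*I/500) = 7*pi/250

Final answer: 7*pi/250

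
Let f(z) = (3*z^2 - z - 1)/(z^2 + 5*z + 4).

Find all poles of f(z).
The singularities of f are the zeros of the denominator. Factoring,
  z^2 + 5*z + 4 = (z + 1)*(z + 4)
so the candidates are z = -1, z = -4.

Check the numerator P(z) = 3*z^2 - z - 1 at each one:
  P(-1) = 3 ≠ 0, so z = -1 is a (simple) pole.
  P(-4) = 51 ≠ 0, so z = -4 is a (simple) pole.

Poles of f: {-4, -1}

Final answer: {-4, -1}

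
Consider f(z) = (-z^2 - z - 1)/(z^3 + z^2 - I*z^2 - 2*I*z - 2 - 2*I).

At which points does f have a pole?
The singularities of f are the zeros of the denominator. Factoring,
  z^3 + z^2 - I*z^2 - 2*I*z - 2 - 2*I = (z + 1 + I)*(z + 1 - I)*(z - 1 - I)
so the candidates are z = -1 - I, z = -1 + I, z = 1 + I.

Check the numerator P(z) = -z^2 - z - 1 at each one:
  P(-1 - I) = -I ≠ 0, so z = -1 - I is a (simple) pole.
  P(-1 + I) = I ≠ 0, so z = -1 + I is a (simple) pole.
  P(1 + I) = -2 - 3*I ≠ 0, so z = 1 + I is a (simple) pole.

Poles of f: {-1 - I, -1 + I, 1 + I}

Final answer: {-1 - I, -1 + I, 1 + I}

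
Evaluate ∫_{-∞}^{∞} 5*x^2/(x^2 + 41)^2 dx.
5*sqrt(41)*pi/82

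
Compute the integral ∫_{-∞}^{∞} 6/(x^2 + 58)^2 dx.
Let f(z) = 6/(z^2 + 58)^2. The denominator has no real zeros and deg Q - deg P = 4 ≥ 2, so the integral of f over the upper semicircle |z| = R tends to 0 as R → ∞. Closing the contour in the upper half-plane,
  ∫_{-∞}^{∞} f(x) dx = 2πi · Σ Res(f, z_k)  over the poles with Im z_k > 0.

Zeros of the denominator: z^2 + 58 = 0 gives z = ±sqrt(58)*I.
Upper half-plane: z = sqrt(58)*I (a pole of order 2).

Write f(z) = g(z)/(z - sqrt(58)*I)^2 with g(z) = 6/(z + sqrt(58)*I)^2. For a double pole, Res(f, z₀) = g'(z₀):
  g'(z) = -12/(z + sqrt(58)*I)^3
  Res(f, sqrt(58)*I) = g'(sqrt(58)*I) = -3*sqrt(58)*I/6728

∫_{-∞}^{∞} f(x) dx = 2πi · (-3*sqrt(58)*I/6728) = 3*sqrt(58)*pi/3364

Final answer: 3*sqrt(58)*pi/3364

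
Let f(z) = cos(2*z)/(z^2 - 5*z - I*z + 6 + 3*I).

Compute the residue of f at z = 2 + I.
(-1/2 - I/2)*cos(4 + 2*I)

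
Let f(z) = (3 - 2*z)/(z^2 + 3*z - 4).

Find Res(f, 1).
Write f(z) = P(z)/Q(z) with P(z) = 3 - 2*z and Q(z) = z^2 + 3*z - 4.
The denominator factors as Q(z) = (z - 1)*(z + 4), so z = 1 is a simple zero of Q and P is analytic there; z = 1 is therefore a simple pole and
  Res(f, z₀) = P(z₀)/Q'(z₀).

Q'(z) = 2*z + 3, so Q'(1) = 5.
P(1) = 1.

Res(f, 1) = (1)/(5) = 1/5

Final answer: 1/5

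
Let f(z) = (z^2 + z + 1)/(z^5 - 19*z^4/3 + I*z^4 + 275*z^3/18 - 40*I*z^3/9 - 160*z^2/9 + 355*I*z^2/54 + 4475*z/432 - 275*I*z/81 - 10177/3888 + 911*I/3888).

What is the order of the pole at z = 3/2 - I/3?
Factor the denominator:
  z^5 - 19*z^4/3 + I*z^4 + 275*z^3/18 - 40*I*z^3/9 - 160*z^2/9 + 355*I*z^2/54 + 4475*z/432 - 275*I*z/81 - 10177/3888 + 911*I/3888 = (z - 3/2 + I/3)^4*(z - 1/3 - I/3)

The numerator P(z) = z^2 + z + 1 has P(3/2 - I/3) = 167/36 - 4*I/3 ≠ 0, so no factor of (z - 3/2 + I/3) cancels.
Near z = 3/2 - I/3 we can therefore write f(z) = g(z)/(z - 3/2 + I/3)^4 with g analytic at 3/2 - I/3 and g(3/2 - I/3) ≠ 0 (g is the numerator divided by the remaining denominator factors).

Hence z = 3/2 - I/3 is a pole of order 4.

Final answer: 4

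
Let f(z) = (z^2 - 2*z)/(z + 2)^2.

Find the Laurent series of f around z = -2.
Put w = z - (-2), i.e. z = w - 2. The denominator is w^2, so it suffices to rewrite the numerator in powers of w.

P(z) = z^2 - 2*z
P(w - 2) = 8 - 6*w + w^2

Dividing each term by w^2:
  f = 8/w^2 - 6/w + 1

Substituting back w = z + 2:
  f(z) = 8/(z + 2)^2 - 6/(z + 2) + 1

The series is finite because the numerator is a polynomial; the negative powers form the principal part, and the coefficient of 1/(z + 2) gives Res(f, -2) = -6.

Final answer: 8/(z + 2)^2 - 6/(z + 2) + 1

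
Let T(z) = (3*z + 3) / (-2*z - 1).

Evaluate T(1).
Substitute z = 1:
  numerator:   3*(1) + 3 = 6
  denominator: -2*(1) - 1 = -3
T(1) = (6)/(-3) = -2

Final answer: -2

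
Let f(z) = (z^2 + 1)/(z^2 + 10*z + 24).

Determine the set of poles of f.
The singularities of f are the zeros of the denominator. Factoring,
  z^2 + 10*z + 24 = (z + 6)*(z + 4)
so the candidates are z = -6, z = -4.

Check the numerator P(z) = z^2 + 1 at each one:
  P(-6) = 37 ≠ 0, so z = -6 is a (simple) pole.
  P(-4) = 17 ≠ 0, so z = -4 is a (simple) pole.

Poles of f: {-6, -4}

Final answer: {-6, -4}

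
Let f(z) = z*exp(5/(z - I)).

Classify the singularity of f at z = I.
Let u = z - I. Then
  e^(5/u) = Σ_{k≥0} (5)^k/(k!·u^k) = 1 + 5/u + 25/(2*u^2) + 125/(6*u^3) + ...
which has infinitely many negative powers of u, so exp(5/(z - I)) has an essential singularity at z = I.
The extra factor z is a nonzero polynomial; if the product had at most a pole at z = I, dividing by that polynomial would leave exp(5/(z - I)) with at most a pole too — contradiction. (Equivalently, the product's Laurent series still has infinitely many negative powers.)
So the singularity is essential.

Final answer: essential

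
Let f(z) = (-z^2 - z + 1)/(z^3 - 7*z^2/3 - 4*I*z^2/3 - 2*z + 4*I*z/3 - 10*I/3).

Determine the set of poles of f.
The singularities of f are the zeros of the denominator. Factoring,
  z^3 - 7*z^2/3 - 4*I*z^2/3 - 2*z + 4*I*z/3 - 10*I/3 = (z - 3 - I)*(z - 1/3 + 2*I/3)*(z + 1 - I)
so the candidates are z = 3 + I, z = 1/3 - 2*I/3, z = -1 + I.

Check the numerator P(z) = -z^2 - z + 1 at each one:
  P(3 + I) = -10 - 7*I ≠ 0, so z = 3 + I is a (simple) pole.
  P(1/3 - 2*I/3) = 1 + 10*I/9 ≠ 0, so z = 1/3 - 2*I/3 is a (simple) pole.
  P(-1 + I) = 2 + I ≠ 0, so z = -1 + I is a (simple) pole.

Poles of f: {-1 + I, 1/3 - 2*I/3, 3 + I}

Final answer: {-1 + I, 1/3 - 2*I/3, 3 + I}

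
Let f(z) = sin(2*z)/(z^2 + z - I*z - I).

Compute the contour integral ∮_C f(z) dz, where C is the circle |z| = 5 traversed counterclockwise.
By the residue theorem, ∮_C f(z) dz = 2πi · (sum of the residues of f at the poles inside |z| = 5).

The denominator factors as (z + 1)*(z - I), so the singularities of f are simple poles at z = -1, z = I.
  |-1|² = 1 < 25 = 5², so this pole is inside the contour.
  |I|² = 1 < 25 = 5², so this pole is inside the contour.

With P(z) = sin(2*z) and Q(z) = z^2 + z - I*z - I, each pole is simple, so Res(f, z₀) = P(z₀)/Q'(z₀) with Q'(z) = 2*z + 1 - I.
  Res(f, -1) = P(-1)/Q'(-1) = (-sin(2))/(-1 - I) = (1/2 - I/2)*sin(2)
  Res(f, I) = P(I)/Q'(I) = (I*sinh(2))/(1 + I) = (1/2 + I/2)*sinh(2)

Sum of residues inside C: (1/2 - I/2)*sin(2) + (1/2 + I/2)*sinh(2)
∮_C f(z) dz = 2πi · ((1/2 - I/2)*sin(2) + (1/2 + I/2)*sinh(2)) = pi*(1 + I)*sin(2) + pi*(-1 + I)*sinh(2)

Final answer: pi*(1 + I)*sin(2) + pi*(-1 + I)*sinh(2)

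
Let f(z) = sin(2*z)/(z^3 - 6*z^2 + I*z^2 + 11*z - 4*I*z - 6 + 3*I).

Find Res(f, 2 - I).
Write f(z) = P(z)/Q(z) with P(z) = sin(2*z) and Q(z) = z^3 - 6*z^2 + I*z^2 + 11*z - 4*I*z - 6 + 3*I.
The denominator factors as Q(z) = (z - 1)*(z - 2 + I)*(z - 3), so z = 2 - I is a simple zero of Q and P is analytic there; z = 2 - I is therefore a simple pole and
  Res(f, z₀) = P(z₀)/Q'(z₀).

Q'(z) = 3*z^2 - 12*z + 2*I*z + 11 - 4*I, so Q'(2 - I) = -2.
P(2 - I) = sin(4 - 2*I).

Res(f, 2 - I) = (sin(4 - 2*I))/(-2) = -sin(4 - 2*I)/2

Final answer: -sin(4 - 2*I)/2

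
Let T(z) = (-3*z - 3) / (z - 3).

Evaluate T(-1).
Substitute z = -1:
  numerator:   -3*(-1) - 3 = 0
  denominator: (-1) - 3 = -4
T(-1) = (0)/(-4) = 0

Final answer: 0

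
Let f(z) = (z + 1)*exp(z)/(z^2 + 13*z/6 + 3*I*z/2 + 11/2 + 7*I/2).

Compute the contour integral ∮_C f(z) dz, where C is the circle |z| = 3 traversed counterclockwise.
By the residue theorem, ∮_C f(z) dz = 2πi · (sum of the residues of f at the poles inside |z| = 3).

The denominator factors as (z + 2/3 + 3*I)*(z + 3/2 - 3*I/2), so the singularities of f are simple poles at z = -2/3 - 3*I, z = -3/2 + 3*I/2.
  |-2/3 - 3*I|² = 85/9 > 9 = 3², so this pole is outside the contour.
  |-3/2 + 3*I/2|² = 9/2 < 9 = 3², so this pole is inside the contour.

With P(z) = (z + 1)*exp(z) and Q(z) = z^2 + 13*z/6 + 3*I*z/2 + 11/2 + 7*I/2, each pole is simple, so Res(f, z₀) = P(z₀)/Q'(z₀) with Q'(z) = 2*z + 13/6 + 3*I/2.
  Res(f, -3/2 + 3*I/2) = P(-3/2 + 3*I/2)/Q'(-3/2 + 3*I/2) = ((-1/2 + 3*I/2)*exp(-3/2 + 3*I/2))/(-5/6 + 9*I/2) = (129/377 + 18*I/377)*exp(-3/2 + 3*I/2)

∮_C f(z) dz = 2πi · ((129/377 + 18*I/377)*exp(-3/2 + 3*I/2)) = pi*(-36/377 + 258*I/377)*exp(-3/2 + 3*I/2)

Final answer: pi*(-36/377 + 258*I/377)*exp(-3/2 + 3*I/2)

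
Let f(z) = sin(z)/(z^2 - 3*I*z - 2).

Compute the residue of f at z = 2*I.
sinh(2)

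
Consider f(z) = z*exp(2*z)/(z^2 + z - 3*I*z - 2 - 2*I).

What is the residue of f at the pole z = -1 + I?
Write f(z) = P(z)/Q(z) with P(z) = z*exp(2*z) and Q(z) = z^2 + z - 3*I*z - 2 - 2*I.
The denominator factors as Q(z) = (z - 2*I)*(z + 1 - I), so z = -1 + I is a simple zero of Q and P is analytic there; z = -1 + I is therefore a simple pole and
  Res(f, z₀) = P(z₀)/Q'(z₀).

Q'(z) = 2*z + 1 - 3*I, so Q'(-1 + I) = -1 - I.
P(-1 + I) = (-1 + I)*exp(-2 + 2*I).

Res(f, -1 + I) = ((-1 + I)*exp(-2 + 2*I))/(-1 - I) = -I*exp(-2 + 2*I)

Final answer: -I*exp(-2 + 2*I)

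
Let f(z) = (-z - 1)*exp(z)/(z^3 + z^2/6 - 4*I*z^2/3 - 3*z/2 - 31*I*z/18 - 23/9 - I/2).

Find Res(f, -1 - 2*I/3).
Write f(z) = P(z)/Q(z) with P(z) = (-z - 1)*exp(z) and Q(z) = z^3 + z^2/6 - 4*I*z^2/3 - 3*z/2 - 31*I*z/18 - 23/9 - I/2.
The denominator factors as Q(z) = (z + 1 + 2*I/3)*(z - 3/2 - I)*(z + 2/3 - I), so z = -1 - 2*I/3 is a simple zero of Q and P is analytic there; z = -1 - 2*I/3 is therefore a simple pole and
  Res(f, z₀) = P(z₀)/Q'(z₀).

Q'(z) = 3*z^2 + z/3 - 8*I*z/3 - 3/2 - 31*I/18, so Q'(-1 - 2*I/3) = -35/18 + 85*I/18.
P(-1 - 2*I/3) = 2*I*exp(-1 - 2*I/3)/3.

Res(f, -1 - 2*I/3) = (2*I*exp(-1 - 2*I/3)/3)/(-35/18 + 85*I/18) = (102/845 - 42*I/845)*exp(-1 - 2*I/3)

Final answer: (102/845 - 42*I/845)*exp(-1 - 2*I/3)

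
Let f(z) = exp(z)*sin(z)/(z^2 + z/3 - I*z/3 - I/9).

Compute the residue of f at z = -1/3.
Write f(z) = P(z)/Q(z) with P(z) = exp(z)*sin(z) and Q(z) = z^2 + z/3 - I*z/3 - I/9.
The denominator factors as Q(z) = (z - I/3)*(z + 1/3), so z = -1/3 is a simple zero of Q and P is analytic there; z = -1/3 is therefore a simple pole and
  Res(f, z₀) = P(z₀)/Q'(z₀).

Q'(z) = 2*z + 1/3 - I/3, so Q'(-1/3) = -1/3 - I/3.
P(-1/3) = -exp(-1/3)*sin(1/3).

Res(f, -1/3) = (-exp(-1/3)*sin(1/3))/(-1/3 - I/3) = (3/2 - 3*I/2)*exp(-1/3)*sin(1/3)

Final answer: (3/2 - 3*I/2)*exp(-1/3)*sin(1/3)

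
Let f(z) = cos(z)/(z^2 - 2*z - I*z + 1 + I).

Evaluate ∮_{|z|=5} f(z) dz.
By the residue theorem, ∮_C f(z) dz = 2πi · (sum of the residues of f at the poles inside |z| = 5).

The denominator factors as (z - 1)*(z - 1 - I), so the singularities of f are simple poles at z = 1, z = 1 + I.
  |1|² = 1 < 25 = 5², so this pole is inside the contour.
  |1 + I|² = 2 < 25 = 5², so this pole is inside the contour.

With P(z) = cos(z) and Q(z) = z^2 - 2*z - I*z + 1 + I, each pole is simple, so Res(f, z₀) = P(z₀)/Q'(z₀) with Q'(z) = 2*z - 2 - I.
  Res(f, 1) = P(1)/Q'(1) = (cos(1))/(-I) = I*cos(1)
  Res(f, 1 + I) = P(1 + I)/Q'(1 + I) = (cos(1 + I))/(I) = -I*cos(1 + I)

Sum of residues inside C: -I*cos(1 + I) + I*cos(1)
∮_C f(z) dz = 2πi · (-I*cos(1 + I) + I*cos(1)) = -2*pi*cos(1) + 2*pi*cos(1 + I)

Final answer: -2*pi*cos(1) + 2*pi*cos(1 + I)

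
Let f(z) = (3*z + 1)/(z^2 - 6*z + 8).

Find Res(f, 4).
13/2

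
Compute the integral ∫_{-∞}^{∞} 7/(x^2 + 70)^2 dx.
Let f(z) = 7/(z^2 + 70)^2. The denominator has no real zeros and deg Q - deg P = 4 ≥ 2, so the integral of f over the upper semicircle |z| = R tends to 0 as R → ∞. Closing the contour in the upper half-plane,
  ∫_{-∞}^{∞} f(x) dx = 2πi · Σ Res(f, z_k)  over the poles with Im z_k > 0.

Zeros of the denominator: z^2 + 70 = 0 gives z = ±sqrt(70)*I.
Upper half-plane: z = sqrt(70)*I (a pole of order 2).

Write f(z) = g(z)/(z - sqrt(70)*I)^2 with g(z) = 7/(z + sqrt(70)*I)^2. For a double pole, Res(f, z₀) = g'(z₀):
  g'(z) = -14/(z + sqrt(70)*I)^3
  Res(f, sqrt(70)*I) = g'(sqrt(70)*I) = -sqrt(70)*I/2800

∫_{-∞}^{∞} f(x) dx = 2πi · (-sqrt(70)*I/2800) = sqrt(70)*pi/1400

Final answer: sqrt(70)*pi/1400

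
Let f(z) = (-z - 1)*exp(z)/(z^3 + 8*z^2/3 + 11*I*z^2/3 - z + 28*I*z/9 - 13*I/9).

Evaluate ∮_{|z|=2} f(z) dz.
pi*(-6/13 - 6*I/65)*exp(1/3) + pi*(-3/145 - 51*I/145)*exp(-1 - 2*I/3)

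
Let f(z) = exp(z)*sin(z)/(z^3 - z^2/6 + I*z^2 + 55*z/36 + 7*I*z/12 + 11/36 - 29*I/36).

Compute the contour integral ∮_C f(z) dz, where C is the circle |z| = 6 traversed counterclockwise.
By the residue theorem, ∮_C f(z) dz = 2πi · (sum of the residues of f at the poles inside |z| = 6).

The denominator factors as (z - 1/3 + 2*I)*(z + 1/2 - I/2)*(z - 1/3 - I/2), so the singularities of f are simple poles at z = 1/3 - 2*I, z = -1/2 + I/2, z = 1/3 + I/2.
  |1/3 - 2*I|² = 37/9 < 36 = 6², so this pole is inside the contour.
  |-1/2 + I/2|² = 1/2 < 36 = 6², so this pole is inside the contour.
  |1/3 + I/2|² = 13/36 < 36 = 6², so this pole is inside the contour.

With P(z) = exp(z)*sin(z) and Q(z) = z^3 - z^2/6 + I*z^2 + 55*z/36 + 7*I*z/12 + 11/36 - 29*I/36, each pole is simple, so Res(f, z₀) = P(z₀)/Q'(z₀) with Q'(z) = 3*z^2 - z/3 + 2*I*z + 55/36 + 7*I/12.
  Res(f, 1/3 - 2*I) = P(1/3 - 2*I)/Q'(1/3 - 2*I) = (exp(1/3 - 2*I)*sin(1/3 - 2*I))/(-25/4 - 25*I/12) = (-18/125 + 6*I/125)*exp(1/3 - 2*I)*sin(1/3 - 2*I)
  Res(f, -1/2 + I/2) = P(-1/2 + I/2)/Q'(-1/2 + I/2) = (-exp(-1/2 + I/2)*sin(1/2 - I/2))/(25/36 - 25*I/12) = (-18/125 - 54*I/125)*exp(-1/2 + I/2)*sin(1/2 - I/2)
  Res(f, 1/3 + I/2) = P(1/3 + I/2)/Q'(1/3 + I/2) = (exp(1/3 + I/2)*sin(1/3 + I/2))/(25*I/12) = -12*I*exp(1/3 + I/2)*sin(1/3 + I/2)/25

Sum of residues inside C: (-18/125 + 6*I/125)*exp(1/3 - 2*I)*sin(1/3 - 2*I) + (-18/125 - 54*I/125)*exp(-1/2 + I/2)*sin(1/2 - I/2) - 12*I*exp(1/3 + I/2)*sin(1/3 + I/2)/25
∮_C f(z) dz = 2πi · ((-18/125 + 6*I/125)*exp(1/3 - 2*I)*sin(1/3 - 2*I) + (-18/125 - 54*I/125)*exp(-1/2 + I/2)*sin(1/2 - I/2) - 12*I*exp(1/3 + I/2)*sin(1/3 + I/2)/25) = pi*(108/125 - 36*I/125)*exp(-1/2 + I/2)*sin(1/2 - I/2) + 24*pi*exp(1/3 + I/2)*sin(1/3 + I/2)/25 + pi*(-12/125 - 36*I/125)*exp(1/3 - 2*I)*sin(1/3 - 2*I)

Final answer: pi*(108/125 - 36*I/125)*exp(-1/2 + I/2)*sin(1/2 - I/2) + 24*pi*exp(1/3 + I/2)*sin(1/3 + I/2)/25 + pi*(-12/125 - 36*I/125)*exp(1/3 - 2*I)*sin(1/3 - 2*I)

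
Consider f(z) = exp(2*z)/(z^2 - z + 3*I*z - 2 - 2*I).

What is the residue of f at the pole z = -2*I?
Write f(z) = P(z)/Q(z) with P(z) = exp(2*z) and Q(z) = z^2 - z + 3*I*z - 2 - 2*I.
The denominator factors as Q(z) = (z + 2*I)*(z - 1 + I), so z = -2*I is a simple zero of Q and P is analytic there; z = -2*I is therefore a simple pole and
  Res(f, z₀) = P(z₀)/Q'(z₀).

Q'(z) = 2*z - 1 + 3*I, so Q'(-2*I) = -1 - I.
P(-2*I) = exp(-4*I).

Res(f, -2*I) = (exp(-4*I))/(-1 - I) = (-1/2 + I/2)*exp(-4*I)

Final answer: (-1/2 + I/2)*exp(-4*I)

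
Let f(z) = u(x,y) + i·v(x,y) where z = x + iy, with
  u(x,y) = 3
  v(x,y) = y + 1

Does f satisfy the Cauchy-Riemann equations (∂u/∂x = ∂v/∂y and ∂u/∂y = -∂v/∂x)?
∂u/∂x = 0
∂v/∂y = 1
∂u/∂y = 0
∂v/∂x = 0
∂u/∂x ≠ ∂v/∂y; the Cauchy-Riemann equations are not satisfied, so f is not analytic.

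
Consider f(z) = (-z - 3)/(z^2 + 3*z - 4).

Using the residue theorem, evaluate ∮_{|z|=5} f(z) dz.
-2*I*pi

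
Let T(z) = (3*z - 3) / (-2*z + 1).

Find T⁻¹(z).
(z + 3)/(2*z + 3)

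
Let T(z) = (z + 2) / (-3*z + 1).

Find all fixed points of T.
T(z) = z means z + 2 = z*(-3*z + 1), i.e.
  -3*z^2 - 2 = 0.
Discriminant: (0)^2 - 4*(-3)*(-2) = -24, so the roots are complex conjugates.
  z = (0 ± I*sqrt(24))/(2*(-3))
Fixed points: {-sqrt(6)*I/3, sqrt(6)*I/3}

Final answer: {-sqrt(6)*I/3, sqrt(6)*I/3}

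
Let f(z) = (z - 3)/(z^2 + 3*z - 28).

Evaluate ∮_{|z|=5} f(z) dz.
By the residue theorem, ∮_C f(z) dz = 2πi · (sum of the residues of f at the poles inside |z| = 5).

The denominator factors as (z + 7)*(z - 4), so the singularities of f are simple poles at z = -7, z = 4.
  |-7|² = 49 > 25 = 5², so this pole is outside the contour.
  |4|² = 16 < 25 = 5², so this pole is inside the contour.

With P(z) = z - 3 and Q(z) = z^2 + 3*z - 28, each pole is simple, so Res(f, z₀) = P(z₀)/Q'(z₀) with Q'(z) = 2*z + 3.
  Res(f, 4) = P(4)/Q'(4) = (1)/(11) = 1/11

∮_C f(z) dz = 2πi · (1/11) = 2*I*pi/11

Final answer: 2*I*pi/11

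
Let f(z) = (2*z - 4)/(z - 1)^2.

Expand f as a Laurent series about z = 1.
Put w = z - (1), i.e. z = w + 1. The denominator is w^2, so it suffices to rewrite the numerator in powers of w.

P(z) = 2*z - 4
P(w + 1) = -2 + 2*w

Dividing each term by w^2:
  f = -2/w^2 + 2/w

Substituting back w = z - 1:
  f(z) = -2/(z - 1)^2 + 2/(z - 1)

The series is finite because the numerator is a polynomial; the negative powers form the principal part, and the coefficient of 1/(z - 1) gives Res(f, 1) = 2.

Final answer: -2/(z - 1)^2 + 2/(z - 1)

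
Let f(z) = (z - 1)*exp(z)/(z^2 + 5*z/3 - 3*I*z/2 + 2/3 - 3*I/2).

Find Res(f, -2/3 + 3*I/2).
Write f(z) = P(z)/Q(z) with P(z) = (z - 1)*exp(z) and Q(z) = z^2 + 5*z/3 - 3*I*z/2 + 2/3 - 3*I/2.
The denominator factors as Q(z) = (z + 1)*(z + 2/3 - 3*I/2), so z = -2/3 + 3*I/2 is a simple zero of Q and P is analytic there; z = -2/3 + 3*I/2 is therefore a simple pole and
  Res(f, z₀) = P(z₀)/Q'(z₀).

Q'(z) = 2*z + 5/3 - 3*I/2, so Q'(-2/3 + 3*I/2) = 1/3 + 3*I/2.
P(-2/3 + 3*I/2) = (-5/3 + 3*I/2)*exp(-2/3 + 3*I/2).

Res(f, -2/3 + 3*I/2) = ((-5/3 + 3*I/2)*exp(-2/3 + 3*I/2))/(1/3 + 3*I/2) = (61/85 + 108*I/85)*exp(-2/3 + 3*I/2)

Final answer: (61/85 + 108*I/85)*exp(-2/3 + 3*I/2)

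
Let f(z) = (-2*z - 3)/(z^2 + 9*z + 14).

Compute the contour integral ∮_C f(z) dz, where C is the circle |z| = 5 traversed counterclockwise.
2*I*pi/5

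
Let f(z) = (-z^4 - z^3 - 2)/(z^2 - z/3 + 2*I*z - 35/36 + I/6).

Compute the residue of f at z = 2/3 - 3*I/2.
14957/2592 - 7327*I/2592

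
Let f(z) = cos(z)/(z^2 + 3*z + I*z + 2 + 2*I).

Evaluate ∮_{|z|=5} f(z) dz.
By the residue theorem, ∮_C f(z) dz = 2πi · (sum of the residues of f at the poles inside |z| = 5).

The denominator factors as (z + 2)*(z + 1 + I), so the singularities of f are simple poles at z = -2, z = -1 - I.
  |-2|² = 4 < 25 = 5², so this pole is inside the contour.
  |-1 - I|² = 2 < 25 = 5², so this pole is inside the contour.

With P(z) = cos(z) and Q(z) = z^2 + 3*z + I*z + 2 + 2*I, each pole is simple, so Res(f, z₀) = P(z₀)/Q'(z₀) with Q'(z) = 2*z + 3 + I.
  Res(f, -2) = P(-2)/Q'(-2) = (cos(2))/(-1 + I) = (-1/2 - I/2)*cos(2)
  Res(f, -1 - I) = P(-1 - I)/Q'(-1 - I) = (cos(1 + I))/(1 - I) = (1/2 + I/2)*cos(1 + I)

Sum of residues inside C: (1/2 + I/2)*cos(1 + I) + (-1/2 - I/2)*cos(2)
∮_C f(z) dz = 2πi · ((1/2 + I/2)*cos(1 + I) + (-1/2 - I/2)*cos(2)) = pi*(1 - I)*cos(2) + pi*(-1 + I)*cos(1 + I)

Final answer: pi*(1 - I)*cos(2) + pi*(-1 + I)*cos(1 + I)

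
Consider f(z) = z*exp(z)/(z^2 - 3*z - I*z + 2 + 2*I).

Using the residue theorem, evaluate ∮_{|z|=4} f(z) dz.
2*pi*exp(1 + I) + pi*(-2 + 2*I)*exp(2)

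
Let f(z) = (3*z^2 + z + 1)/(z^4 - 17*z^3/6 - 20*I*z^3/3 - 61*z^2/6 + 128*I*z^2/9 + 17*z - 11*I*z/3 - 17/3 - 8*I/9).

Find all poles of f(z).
{1/3 + 3*I, 1/2, 1 + 2*I/3, 1 + 3*I}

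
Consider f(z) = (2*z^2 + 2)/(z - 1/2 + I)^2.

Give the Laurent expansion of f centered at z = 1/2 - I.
Put w = z - (1/2 - I), i.e. z = w + 1/2 - I. The denominator is w^2, so it suffices to rewrite the numerator in powers of w.

P(z) = 2*z^2 + 2
P(w + 1/2 - I) = 1/2 - 2*I + (2 - 4*I)*w + 2*w^2

Dividing each term by w^2:
  f = (1/2 - 2*I)/w^2 + (2 - 4*I)/w + 2

Substituting back w = z - 1/2 + I:
  f(z) = (1/2 - 2*I)/(z - 1/2 + I)^2 + (2 - 4*I)/(z - 1/2 + I) + 2

The series is finite because the numerator is a polynomial; the negative powers form the principal part, and the coefficient of 1/(z - 1/2 + I) gives Res(f, 1/2 - I) = 2 - 4*I.

Final answer: (1/2 - 2*I)/(z - 1/2 + I)^2 + (2 - 4*I)/(z - 1/2 + I) + 2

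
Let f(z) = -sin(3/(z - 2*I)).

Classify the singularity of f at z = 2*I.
Let u = z - 2*I. Then
  sin(3/u) = Σ_{k≥0} (-1)^k (3)^(2k+1)/((2k+1)!·u^(2k+1)) = 3/u - 9/(2*u^3) + 81/(40*u^5) + ...
which has infinitely many negative powers of u, so sin(3/(z - 2*I)) has an essential singularity at z = 2*I.
So the singularity is essential.

Final answer: essential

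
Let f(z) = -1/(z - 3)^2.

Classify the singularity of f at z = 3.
Write f(z) = g(z)/(z - 3)^2 with g(z) = -1.
g is entire and g(3) = -1 ≠ 0, so no factor of (z - 3) cancels: the Laurent expansion of f about z = 3 starts at the power -2, i.e. lim_{z→z₀} (z - z₀)^2 f(z) = -1 is finite and nonzero.
So z = 3 is a pole of order 2.

Final answer: pole of order 2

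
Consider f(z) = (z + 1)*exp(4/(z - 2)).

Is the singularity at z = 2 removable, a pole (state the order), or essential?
Let u = z - 2. Then
  e^(4/u) = Σ_{k≥0} (4)^k/(k!·u^k) = 1 + 4/u + 8/u^2 + 32/(3*u^3) + ...
which has infinitely many negative powers of u, so exp(4/(z - 2)) has an essential singularity at z = 2.
The extra factor z + 1 is a nonzero polynomial; if the product had at most a pole at z = 2, dividing by that polynomial would leave exp(4/(z - 2)) with at most a pole too — contradiction. (Equivalently, the product's Laurent series still has infinitely many negative powers.)
So the singularity is essential.

Final answer: essential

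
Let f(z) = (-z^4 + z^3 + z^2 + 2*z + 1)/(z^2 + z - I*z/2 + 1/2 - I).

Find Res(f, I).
2/13 + 10*I/13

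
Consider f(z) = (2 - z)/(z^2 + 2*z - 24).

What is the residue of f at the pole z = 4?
-1/5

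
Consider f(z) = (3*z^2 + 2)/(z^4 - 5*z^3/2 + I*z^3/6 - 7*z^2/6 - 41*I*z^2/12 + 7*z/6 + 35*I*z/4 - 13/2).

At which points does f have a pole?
The singularities of f are the zeros of the denominator. Factoring,
  z^4 - 5*z^3/2 + I*z^3/6 - 7*z^2/6 - 41*I*z^2/12 + 7*z/6 + 35*I*z/4 - 13/2 = (z - 3)*(z + 2*I/3)*(z - 1 - 3*I/2)*(z + 3/2 + I)
so the candidates are z = 3, z = -2*I/3, z = 1 + 3*I/2, z = -3/2 - I.

Check the numerator P(z) = 3*z^2 + 2 at each one:
  P(3) = 29 ≠ 0, so z = 3 is a (simple) pole.
  P(-2*I/3) = 2/3 ≠ 0, so z = -2*I/3 is a (simple) pole.
  P(1 + 3*I/2) = -7/4 + 9*I ≠ 0, so z = 1 + 3*I/2 is a (simple) pole.
  P(-3/2 - I) = 23/4 + 9*I ≠ 0, so z = -3/2 - I is a (simple) pole.

Poles of f: {-3/2 - I, -2*I/3, 1 + 3*I/2, 3}

Final answer: {-3/2 - I, -2*I/3, 1 + 3*I/2, 3}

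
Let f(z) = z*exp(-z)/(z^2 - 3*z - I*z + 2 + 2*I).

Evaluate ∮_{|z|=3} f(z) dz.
By the residue theorem, ∮_C f(z) dz = 2πi · (sum of the residues of f at the poles inside |z| = 3).

The denominator factors as (z - 2)*(z - 1 - I), so the singularities of f are simple poles at z = 2, z = 1 + I.
  |2|² = 4 < 9 = 3², so this pole is inside the contour.
  |1 + I|² = 2 < 9 = 3², so this pole is inside the contour.

With P(z) = z*exp(-z) and Q(z) = z^2 - 3*z - I*z + 2 + 2*I, each pole is simple, so Res(f, z₀) = P(z₀)/Q'(z₀) with Q'(z) = 2*z - 3 - I.
  Res(f, 2) = P(2)/Q'(2) = (2*exp(-2))/(1 - I) = (1 + I)*exp(-2)
  Res(f, 1 + I) = P(1 + I)/Q'(1 + I) = ((1 + I)*exp(-1 - I))/(-1 + I) = -I*exp(-1 - I)

Sum of residues inside C: -I*exp(-1 - I) + (1 + I)*exp(-2)
∮_C f(z) dz = 2πi · (-I*exp(-1 - I) + (1 + I)*exp(-2)) = 2*pi*exp(-1 - I) + pi*(-2 + 2*I)*exp(-2)

Final answer: 2*pi*exp(-1 - I) + pi*(-2 + 2*I)*exp(-2)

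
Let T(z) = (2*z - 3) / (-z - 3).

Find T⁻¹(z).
Set w = T(z) = (2*z - 3) / (-z - 3) and solve for z:
  w*(-z - 3) = 2*z - 3
  -3*w + z*(-w - 2) + 3 = 0
  z*(-w - 2) = 3*w - 3
  z = (3 - 3*w)/(w + 2)
Renaming the variable, T⁻¹(z) = (-3*z + 3)/(z + 2).
(Check: ad - bc = -9 ≠ 0, so T is invertible.)

Final answer: (-3*z + 3)/(z + 2)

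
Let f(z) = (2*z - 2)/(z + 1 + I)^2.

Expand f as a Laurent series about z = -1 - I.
(-4 - 2*I)/(z + 1 + I)^2 + 2/(z + 1 + I)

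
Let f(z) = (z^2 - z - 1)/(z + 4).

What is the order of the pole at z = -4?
Factor the denominator:
  z + 4 = (z + 4)

The numerator P(z) = z^2 - z - 1 has P(-4) = 19 ≠ 0, so no factor of (z + 4) cancels.
Near z = -4 we can therefore write f(z) = g(z)/(z + 4) with g analytic at -4 and g(-4) ≠ 0 (g is just the numerator).

Hence z = -4 is a pole of order 1.

Final answer: 1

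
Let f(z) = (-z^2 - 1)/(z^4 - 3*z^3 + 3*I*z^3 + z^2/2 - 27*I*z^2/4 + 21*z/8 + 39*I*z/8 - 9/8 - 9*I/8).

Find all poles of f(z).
The singularities of f are the zeros of the denominator. Factoring,
  z^4 - 3*z^3 + 3*I*z^3 + z^2/2 - 27*I*z^2/4 + 21*z/8 + 39*I*z/8 - 9/8 - 9*I/8 = (z - 3/2 + 3*I/2)*(z - 1)*(z + 3*I/2)*(z - 1/2)
so the candidates are z = 3/2 - 3*I/2, z = 1, z = -3*I/2, z = 1/2.

Check the numerator P(z) = -z^2 - 1 at each one:
  P(3/2 - 3*I/2) = -1 + 9*I/2 ≠ 0, so z = 3/2 - 3*I/2 is a (simple) pole.
  P(1) = -2 ≠ 0, so z = 1 is a (simple) pole.
  P(-3*I/2) = 5/4 ≠ 0, so z = -3*I/2 is a (simple) pole.
  P(1/2) = -5/4 ≠ 0, so z = 1/2 is a (simple) pole.

Poles of f: {-3*I/2, 1/2, 1, 3/2 - 3*I/2}

Final answer: {-3*I/2, 1/2, 1, 3/2 - 3*I/2}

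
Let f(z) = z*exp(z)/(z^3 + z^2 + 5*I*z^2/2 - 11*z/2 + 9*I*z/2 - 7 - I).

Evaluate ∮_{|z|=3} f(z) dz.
By the residue theorem, ∮_C f(z) dz = 2πi · (sum of the residues of f at the poles inside |z| = 3).

The denominator factors as (z - 2 + 3*I/2)*(z + 1 + I)*(z + 2), so the singularities of f are simple poles at z = 2 - 3*I/2, z = -1 - I, z = -2.
  |2 - 3*I/2|² = 25/4 < 9 = 3², so this pole is inside the contour.
  |-1 - I|² = 2 < 9 = 3², so this pole is inside the contour.
  |-2|² = 4 < 9 = 3², so this pole is inside the contour.

With P(z) = z*exp(z) and Q(z) = z^3 + z^2 + 5*I*z^2/2 - 11*z/2 + 9*I*z/2 - 7 - I, each pole is simple, so Res(f, z₀) = P(z₀)/Q'(z₀) with Q'(z) = 3*z^2 + 2*z + 5*I*z - 11/2 + 9*I/2.
  Res(f, 2 - 3*I/2) = P(2 - 3*I/2)/Q'(2 - 3*I/2) = ((2 - 3*I/2)*exp(2 - 3*I/2))/(45/4 - 13*I/2) = (516/2701 - 62*I/2701)*exp(2 - 3*I/2)
  Res(f, -1 - I) = P(-1 - I)/Q'(-1 - I) = ((-1 - I)*exp(-1 - I))/(-5/2 + 7*I/2) = (-2/37 + 12*I/37)*exp(-1 - I)
  Res(f, -2) = P(-2)/Q'(-2) = (-2*exp(-2))/(5/2 - 11*I/2) = (-10/73 - 22*I/73)*exp(-2)

Sum of residues inside C: (516/2701 - 62*I/2701)*exp(2 - 3*I/2) + (-10/73 - 22*I/73)*exp(-2) + (-2/37 + 12*I/37)*exp(-1 - I)
∮_C f(z) dz = 2πi · ((516/2701 - 62*I/2701)*exp(2 - 3*I/2) + (-10/73 - 22*I/73)*exp(-2) + (-2/37 + 12*I/37)*exp(-1 - I)) = pi*(124/2701 + 1032*I/2701)*exp(2 - 3*I/2) + pi*(44/73 - 20*I/73)*exp(-2) + pi*(-24/37 - 4*I/37)*exp(-1 - I)

Final answer: pi*(124/2701 + 1032*I/2701)*exp(2 - 3*I/2) + pi*(44/73 - 20*I/73)*exp(-2) + pi*(-24/37 - 4*I/37)*exp(-1 - I)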